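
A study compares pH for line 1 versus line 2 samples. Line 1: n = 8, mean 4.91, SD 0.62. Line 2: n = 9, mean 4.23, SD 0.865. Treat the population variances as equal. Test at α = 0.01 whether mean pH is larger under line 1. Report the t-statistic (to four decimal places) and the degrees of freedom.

Let group 1 = line 1, group 2 = line 2. H0: μ_1 = μ_2; H1: μ_1 > μ_2 (two-sample pooled-variance t-test, right-tailed).
s_p² = [(8−1)·0.62² + (9−1)·0.865²]/(8+9−2) = 0.57844
t = (4.91 − 4.23)/√[0.57844·(1/8 + 1/9)] = 1.8400
df = n₁ + n₂ − 2 = 15
p-value = P(T ≥ 1.8400) ≈ 0.0428
Since p ≈ 0.0428 > α = 0.01, fail to reject H0; the data do not provide sufficient evidence against H0.

t = 1.8400, df = 15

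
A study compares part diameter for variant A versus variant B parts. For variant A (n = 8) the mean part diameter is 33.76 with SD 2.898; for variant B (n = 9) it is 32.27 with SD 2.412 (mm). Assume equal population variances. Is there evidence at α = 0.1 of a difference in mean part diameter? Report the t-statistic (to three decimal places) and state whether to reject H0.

t = 1.157; fail to reject H0

Let group 1 = variant A, group 2 = variant B. H0: μ_1 = μ_2; H1: μ_1 ≠ μ_2 (two-sample pooled-variance t-test, two-sided).
s_p² = [(8−1)·2.898² + (9−1)·2.412²]/(8+9−2) = 7.02205
t = (33.76 − 32.27)/√[7.02205·(1/8 + 1/9)] = 1.157
df = n₁ + n₂ − 2 = 15
Two-sided p-value ≈ 0.2653
Since p ≈ 0.2653 > α = 0.1, fail to reject H0; the data do not provide sufficient evidence against H0.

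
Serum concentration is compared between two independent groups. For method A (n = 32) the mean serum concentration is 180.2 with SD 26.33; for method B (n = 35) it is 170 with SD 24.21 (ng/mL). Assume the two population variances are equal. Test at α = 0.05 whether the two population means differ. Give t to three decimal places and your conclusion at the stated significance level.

Let group 1 = method A, group 2 = method B. H0: μ_1 = μ_2; H1: μ_1 ≠ μ_2 (two-sample pooled-variance t-test, two-sided).
s_p² = [(32−1)·26.33² + (35−1)·24.21²]/(32+35−2) = 637.224
t = (180.2 − 170)/√[637.224·(1/32 + 1/35)] = 1.652
df = n₁ + n₂ − 2 = 65
Two-sided p-value ≈ 0.1033
Since p ≈ 0.1033 > α = 0.05, fail to reject H0; the evidence is not statistically significant.

t = 1.652; fail to reject H0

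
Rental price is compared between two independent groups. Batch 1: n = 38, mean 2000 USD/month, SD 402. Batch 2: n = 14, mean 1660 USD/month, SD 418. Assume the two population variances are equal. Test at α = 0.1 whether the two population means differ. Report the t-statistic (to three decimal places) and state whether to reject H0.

t = 2.677; reject H0

Let group 1 = batch 1, group 2 = batch 2. H0: μ_1 = μ_2; H1: μ_1 ≠ μ_2 (two-sample pooled-variance t-test, two-sided).
s_p² = [(38−1)·402² + (14−1)·418²]/(38+14−2) = 165015
t = (2000 − 1660)/√[165015·(1/38 + 1/14)] = 2.677
df = n₁ + n₂ − 2 = 50
Two-sided p-value ≈ 0.0100
Since p ≈ 0.0100 < α = 0.1, reject H0; the evidence is statistically significant.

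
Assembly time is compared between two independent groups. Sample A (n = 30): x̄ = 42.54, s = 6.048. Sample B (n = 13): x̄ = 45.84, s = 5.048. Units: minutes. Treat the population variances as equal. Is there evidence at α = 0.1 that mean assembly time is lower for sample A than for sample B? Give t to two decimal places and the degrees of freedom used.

t = -1.72, df = 41

Let group 1 = sample A, group 2 = sample B. H0: μ_1 = μ_2; H1: μ_1 < μ_2 (two-sample pooled-variance t-test, left-tailed).
s_p² = [(30−1)·6.048² + (13−1)·5.048²]/(30+13−2) = 33.3307
t = (42.54 − 45.84)/√[33.3307·(1/30 + 1/13)] = -1.72
df = n₁ + n₂ − 2 = 41
p-value = P(T ≤ -1.72) ≈ 0.0464
Since p ≈ 0.0464 < α = 0.1, reject H0; the data support H1.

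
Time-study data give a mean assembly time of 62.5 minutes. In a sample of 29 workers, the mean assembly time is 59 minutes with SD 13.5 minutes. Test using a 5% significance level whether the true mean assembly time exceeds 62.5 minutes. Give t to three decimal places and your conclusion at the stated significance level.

H0: μ = 62.5; H1: μ > 62.5 (one-sample t-test, right-tailed).
t = (x̄ − μ₀)/(s/√n) = (59 − 62.5)/(13.5/√29) = -1.396
df = n − 1 = 28
p-value = P(T ≥ -1.396) ≈ 0.9132
Since p ≈ 0.9132 > α = 0.05, fail to reject H0; the data do not provide sufficient evidence against H0.

t = -1.396; fail to reject H0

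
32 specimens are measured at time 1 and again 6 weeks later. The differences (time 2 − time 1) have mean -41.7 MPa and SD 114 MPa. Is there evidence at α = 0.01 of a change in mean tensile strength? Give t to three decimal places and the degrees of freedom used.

H0: μ_d = 0; H1: μ_d ≠ 0 (paired t-test on the differences, two-sided).
t = d̄/(s_d/√n) = -41.7/(114/√32) = -2.069
df = n − 1 = 31
Two-sided p-value ≈ 0.047
Since p ≈ 0.047 > α = 0.01, fail to reject H0; the evidence is not statistically significant.

t = -2.069, df = 31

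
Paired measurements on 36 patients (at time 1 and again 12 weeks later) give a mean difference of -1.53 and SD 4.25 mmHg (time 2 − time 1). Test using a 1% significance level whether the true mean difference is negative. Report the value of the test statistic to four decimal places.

-2.1600

H0: μ_d = 0; H1: μ_d < 0 (paired t-test on the differences, left-tailed).
t = d̄/(s_d/√n) = -1.53/(4.25/√36) = -2.1600
df = n − 1 = 35
p-value = P(T ≤ -2.1600) ≈ 0.0189
Since p ≈ 0.0189 > α = 0.01, fail to reject H0; the data do not provide sufficient evidence against H0.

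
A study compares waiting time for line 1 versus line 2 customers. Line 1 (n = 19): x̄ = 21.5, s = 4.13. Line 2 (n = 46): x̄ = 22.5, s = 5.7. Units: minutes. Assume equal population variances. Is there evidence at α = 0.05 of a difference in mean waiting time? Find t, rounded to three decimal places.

Let group 1 = line 1, group 2 = line 2. H0: μ_1 = μ_2; H1: μ_1 ≠ μ_2 (two-sample pooled-variance t-test, two-sided).
s_p² = [(19−1)·4.13² + (46−1)·5.7²]/(19+46−2) = 28.0805
t = (21.5 − 22.5)/√[28.0805·(1/19 + 1/46)] = -0.692
df = n₁ + n₂ − 2 = 63
Two-sided p-value ≈ 0.4915
Since p ≈ 0.4915 > α = 0.05, fail to reject H0; the data do not provide sufficient evidence against H0.

-0.692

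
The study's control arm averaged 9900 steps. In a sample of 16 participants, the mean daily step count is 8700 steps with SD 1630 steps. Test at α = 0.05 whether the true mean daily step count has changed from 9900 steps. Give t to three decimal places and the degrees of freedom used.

t = -2.945, df = 15

H0: μ = 9900; H1: μ ≠ 9900 (one-sample t-test, two-sided).
t = (x̄ − μ₀)/(s/√n) = (8700 − 9900)/(1630/√16) = -2.945
df = n − 1 = 15
Two-sided p-value ≈ 0.0100
Since p ≈ 0.0100 < α = 0.05, reject H0; the evidence is statistically significant.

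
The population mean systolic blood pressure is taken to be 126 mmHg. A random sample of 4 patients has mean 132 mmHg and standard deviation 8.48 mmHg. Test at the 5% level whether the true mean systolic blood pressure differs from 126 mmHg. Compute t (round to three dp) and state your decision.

t = 1.415; fail to reject H0

H0: μ = 126; H1: μ ≠ 126 (one-sample t-test, two-sided).
t = (x̄ − μ₀)/(s/√n) = (132 − 126)/(8.48/√4) = 1.415
df = n − 1 = 3
Two-sided p-value ≈ 0.252
Since p ≈ 0.252 > α = 0.05, fail to reject H0; the evidence is not statistically significant.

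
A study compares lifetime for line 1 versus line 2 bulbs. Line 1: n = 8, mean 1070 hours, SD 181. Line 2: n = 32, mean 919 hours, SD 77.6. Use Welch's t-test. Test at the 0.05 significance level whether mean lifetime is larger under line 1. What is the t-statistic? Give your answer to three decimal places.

Let group 1 = line 1, group 2 = line 2. H0: μ_1 = μ_2; H1: μ_1 > μ_2 (Welch's two-sample t-test, right-tailed).
t = (x̄_1 − x̄_2)/√(s_1²/n_1 + s_2²/n_2) = (1070 − 919)/√(181²/8 + 77.6²/32) = 2.307
Welch–Satterthwaite df ≈ 7.65
p-value = P(T ≥ 2.307) ≈ 0.026
Since p ≈ 0.026 < α = 0.05, reject H0; the evidence is statistically significant.

2.307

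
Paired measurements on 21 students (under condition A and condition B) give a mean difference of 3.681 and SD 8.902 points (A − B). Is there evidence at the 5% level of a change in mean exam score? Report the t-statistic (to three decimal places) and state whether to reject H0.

t = 1.895; fail to reject H0

H0: μ_d = 0; H1: μ_d ≠ 0 (paired t-test on the differences, two-sided).
t = d̄/(s_d/√n) = 3.681/(8.902/√21) = 1.895
df = n − 1 = 20
Two-sided p-value ≈ 0.0727
Since p ≈ 0.0727 > α = 0.05, fail to reject H0; the data do not provide sufficient evidence against H0.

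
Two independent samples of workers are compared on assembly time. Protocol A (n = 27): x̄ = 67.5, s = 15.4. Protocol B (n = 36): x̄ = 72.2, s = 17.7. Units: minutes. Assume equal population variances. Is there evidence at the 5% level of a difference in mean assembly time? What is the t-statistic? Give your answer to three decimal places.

Let group 1 = protocol A, group 2 = protocol B. H0: μ_1 = μ_2; H1: μ_1 ≠ μ_2 (two-sample pooled-variance t-test, two-sided).
s_p² = [(27−1)·15.4² + (36−1)·17.7²]/(27+36−2) = 280.841
t = (67.5 − 72.2)/√[280.841·(1/27 + 1/36)] = -1.102
df = n₁ + n₂ − 2 = 61
Two-sided p-value ≈ 0.2750
Since p ≈ 0.2750 > α = 0.05, fail to reject H0; the data do not provide sufficient evidence against H0.

-1.102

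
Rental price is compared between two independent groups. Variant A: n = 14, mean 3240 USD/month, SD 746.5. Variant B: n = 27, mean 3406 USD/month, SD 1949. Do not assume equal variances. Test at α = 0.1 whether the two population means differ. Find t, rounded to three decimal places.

Let group 1 = variant A, group 2 = variant B. H0: μ_1 = μ_2; H1: μ_1 ≠ μ_2 (Welch's two-sample t-test, two-sided).
t = (x̄_1 − x̄_2)/√(s_1²/n_1 + s_2²/n_2) = (3240 − 3406)/√(746.5²/14 + 1949²/27) = -0.391
Welch–Satterthwaite df ≈ 36.89
Two-sided p-value ≈ 0.6982
Since p ≈ 0.6982 > α = 0.1, fail to reject H0; the data do not provide sufficient evidence against H0.

-0.391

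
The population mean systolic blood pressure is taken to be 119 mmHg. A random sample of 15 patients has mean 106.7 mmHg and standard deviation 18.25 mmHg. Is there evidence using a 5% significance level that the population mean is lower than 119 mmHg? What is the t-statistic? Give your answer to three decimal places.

H0: μ = 119; H1: μ < 119 (one-sample t-test, left-tailed).
t = (x̄ − μ₀)/(s/√n) = (106.7 − 119)/(18.25/√15) = -2.610
df = n − 1 = 14
p-value = P(T ≤ -2.610) ≈ 0.010
Since p ≈ 0.010 < α = 0.05, reject H0; the evidence is statistically significant.

-2.610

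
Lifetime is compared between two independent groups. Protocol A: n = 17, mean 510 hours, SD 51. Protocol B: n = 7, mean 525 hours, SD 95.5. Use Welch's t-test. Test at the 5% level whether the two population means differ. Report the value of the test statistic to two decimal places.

-0.39

Let group 1 = protocol A, group 2 = protocol B. H0: μ_1 = μ_2; H1: μ_1 ≠ μ_2 (Welch's two-sample t-test, two-sided).
t = (x̄_1 − x̄_2)/√(s_1²/n_1 + s_2²/n_2) = (510 − 525)/√(51²/17 + 95.5²/7) = -0.39
Welch–Satterthwaite df ≈ 7.45
Two-sided p-value ≈ 0.705
Since p ≈ 0.705 > α = 0.05, fail to reject H0; the data do not provide sufficient evidence against H0.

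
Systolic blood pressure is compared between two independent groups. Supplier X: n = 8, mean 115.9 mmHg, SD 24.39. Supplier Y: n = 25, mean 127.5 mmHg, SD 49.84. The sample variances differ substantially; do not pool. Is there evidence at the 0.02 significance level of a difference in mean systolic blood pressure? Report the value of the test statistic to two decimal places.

Let group 1 = supplier X, group 2 = supplier Y. H0: μ_1 = μ_2; H1: μ_1 ≠ μ_2 (Welch's two-sample t-test, two-sided).
t = (x̄_1 − x̄_2)/√(s_1²/n_1 + s_2²/n_2) = (115.9 − 127.5)/√(24.39²/8 + 49.84²/25) = -0.88
Welch–Satterthwaite df ≈ 25.12
Two-sided p-value ≈ 0.387
Since p ≈ 0.387 > α = 0.02, fail to reject H0; the evidence is not statistically significant.

-0.88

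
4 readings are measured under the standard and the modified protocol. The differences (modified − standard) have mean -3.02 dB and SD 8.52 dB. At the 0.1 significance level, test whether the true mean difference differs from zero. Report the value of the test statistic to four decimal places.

-0.7089

H0: μ_d = 0; H1: μ_d ≠ 0 (paired t-test on the differences, two-sided).
t = d̄/(s_d/√n) = -3.02/(8.52/√4) = -0.7089
df = n − 1 = 3
Two-sided p-value ≈ 0.5295
Since p ≈ 0.5295 > α = 0.1, fail to reject H0; the evidence is not statistically significant.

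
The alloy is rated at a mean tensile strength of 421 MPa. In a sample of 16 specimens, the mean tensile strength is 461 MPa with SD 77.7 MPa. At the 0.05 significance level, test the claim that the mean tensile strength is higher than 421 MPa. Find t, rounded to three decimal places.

H0: μ = 421; H1: μ > 421 (one-sample t-test, right-tailed).
t = (x̄ − μ₀)/(s/√n) = (461 − 421)/(77.7/√16) = 2.059
df = n − 1 = 15
p-value = P(T ≥ 2.059) ≈ 0.0286
Since p ≈ 0.0286 < α = 0.05, reject H0; the evidence is statistically significant.

2.059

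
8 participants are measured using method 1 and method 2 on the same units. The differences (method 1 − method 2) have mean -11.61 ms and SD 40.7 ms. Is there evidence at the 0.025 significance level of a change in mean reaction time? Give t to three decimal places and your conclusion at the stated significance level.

t = -0.807; fail to reject H0

H0: μ_d = 0; H1: μ_d ≠ 0 (paired t-test on the differences, two-sided).
t = d̄/(s_d/√n) = -11.61/(40.7/√8) = -0.807
df = n − 1 = 7
Two-sided p-value ≈ 0.446
Since p ≈ 0.446 > α = 0.025, fail to reject H0; the evidence is not statistically significant.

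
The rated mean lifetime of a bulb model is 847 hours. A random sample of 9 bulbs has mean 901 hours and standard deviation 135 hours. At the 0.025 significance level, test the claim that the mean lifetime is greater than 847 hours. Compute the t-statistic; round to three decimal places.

1.200

H0: μ = 847; H1: μ > 847 (one-sample t-test, right-tailed).
t = (x̄ − μ₀)/(s/√n) = (901 − 847)/(135/√9) = 1.200
df = n − 1 = 8
p-value = P(T ≥ 1.200) ≈ 0.132
Since p ≈ 0.132 > α = 0.025, fail to reject H0; the data do not provide sufficient evidence against H0.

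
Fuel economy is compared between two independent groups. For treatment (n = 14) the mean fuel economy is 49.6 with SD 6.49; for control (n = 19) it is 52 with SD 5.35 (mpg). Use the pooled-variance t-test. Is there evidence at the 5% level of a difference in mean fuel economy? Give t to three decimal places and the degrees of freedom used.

Let group 1 = treatment, group 2 = control. H0: μ_1 = μ_2; H1: μ_1 ≠ μ_2 (two-sample pooled-variance t-test, two-sided).
s_p² = [(14−1)·6.49² + (19−1)·5.35²]/(14+19−2) = 34.2828
t = (49.6 − 52)/√[34.2828·(1/14 + 1/19)] = -1.164
df = n₁ + n₂ − 2 = 31
Two-sided p-value ≈ 0.253
Since p ≈ 0.253 > α = 0.05, fail to reject H0; the evidence is not statistically significant.

t = -1.164, df = 31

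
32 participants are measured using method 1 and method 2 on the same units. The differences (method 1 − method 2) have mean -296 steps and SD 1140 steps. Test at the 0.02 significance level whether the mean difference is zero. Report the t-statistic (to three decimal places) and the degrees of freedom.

t = -1.469, df = 31

H0: μ_d = 0; H1: μ_d ≠ 0 (paired t-test on the differences, two-sided).
t = d̄/(s_d/√n) = -296/(1140/√32) = -1.469
df = n − 1 = 31
Two-sided p-value ≈ 0.152
Since p ≈ 0.152 > α = 0.02, fail to reject H0; the data do not provide sufficient evidence against H0.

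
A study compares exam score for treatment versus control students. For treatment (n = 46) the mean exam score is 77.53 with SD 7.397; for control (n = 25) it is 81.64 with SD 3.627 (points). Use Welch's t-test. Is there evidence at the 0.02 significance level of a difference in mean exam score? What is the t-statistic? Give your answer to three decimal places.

-3.138

Let group 1 = treatment, group 2 = control. H0: μ_1 = μ_2; H1: μ_1 ≠ μ_2 (Welch's two-sample t-test, two-sided).
t = (x̄_1 − x̄_2)/√(s_1²/n_1 + s_2²/n_2) = (77.53 − 81.64)/√(7.397²/46 + 3.627²/25) = -3.138
Welch–Satterthwaite df ≈ 68.49
Two-sided p-value ≈ 0.0025
Since p ≈ 0.0025 < α = 0.02, reject H0; the data support H1.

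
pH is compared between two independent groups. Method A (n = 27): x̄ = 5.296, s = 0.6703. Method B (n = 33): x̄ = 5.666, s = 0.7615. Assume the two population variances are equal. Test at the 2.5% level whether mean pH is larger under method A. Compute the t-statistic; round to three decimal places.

-1.975

Let group 1 = method A, group 2 = method B. H0: μ_1 = μ_2; H1: μ_1 > μ_2 (two-sample pooled-variance t-test, right-tailed).
s_p² = [(27−1)·0.6703² + (33−1)·0.7615²]/(27+33−2) = 0.521346
t = (5.296 − 5.666)/√[0.521346·(1/27 + 1/33)] = -1.975
df = n₁ + n₂ − 2 = 58
p-value = P(T ≥ -1.975) ≈ 0.973
Since p ≈ 0.973 > α = 0.025, fail to reject H0; the evidence is not statistically significant.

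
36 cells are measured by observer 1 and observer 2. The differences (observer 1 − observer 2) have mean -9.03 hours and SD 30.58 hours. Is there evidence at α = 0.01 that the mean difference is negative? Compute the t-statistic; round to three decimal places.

-1.772

H0: μ_d = 0; H1: μ_d < 0 (paired t-test on the differences, left-tailed).
t = d̄/(s_d/√n) = -9.03/(30.58/√36) = -1.772
df = n − 1 = 35
p-value = P(T ≤ -1.772) ≈ 0.043
Since p ≈ 0.043 > α = 0.01, fail to reject H0; the evidence is not statistically significant.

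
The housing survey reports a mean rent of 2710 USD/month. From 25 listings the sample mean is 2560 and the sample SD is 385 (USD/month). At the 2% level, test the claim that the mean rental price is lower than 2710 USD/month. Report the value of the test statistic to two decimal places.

-1.95

H0: μ = 2710; H1: μ < 2710 (one-sample t-test, left-tailed).
t = (x̄ − μ₀)/(s/√n) = (2560 − 2710)/(385/√25) = -1.95
df = n − 1 = 24
p-value = P(T ≤ -1.95) ≈ 0.032
Since p ≈ 0.032 > α = 0.02, fail to reject H0; the data do not provide sufficient evidence against H0.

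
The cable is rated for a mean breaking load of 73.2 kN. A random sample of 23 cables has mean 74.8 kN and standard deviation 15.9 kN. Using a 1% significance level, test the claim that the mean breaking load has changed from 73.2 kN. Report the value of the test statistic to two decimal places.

0.48

H0: μ = 73.2; H1: μ ≠ 73.2 (one-sample t-test, two-sided).
t = (x̄ − μ₀)/(s/√n) = (74.8 − 73.2)/(15.9/√23) = 0.48
df = n − 1 = 22
Two-sided p-value ≈ 0.634
Since p ≈ 0.634 > α = 0.01, fail to reject H0; the data do not provide sufficient evidence against H0.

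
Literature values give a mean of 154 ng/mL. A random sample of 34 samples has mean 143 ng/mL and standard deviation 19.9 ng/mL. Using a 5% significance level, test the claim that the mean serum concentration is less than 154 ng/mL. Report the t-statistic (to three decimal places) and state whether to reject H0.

t = -3.223; reject H0

H0: μ = 154; H1: μ < 154 (one-sample t-test, left-tailed).
t = (x̄ − μ₀)/(s/√n) = (143 − 154)/(19.9/√34) = -3.223
df = n − 1 = 33
p-value = P(T ≤ -3.223) ≈ 0.001
Since p ≈ 0.001 < α = 0.05, reject H0; the evidence is statistically significant.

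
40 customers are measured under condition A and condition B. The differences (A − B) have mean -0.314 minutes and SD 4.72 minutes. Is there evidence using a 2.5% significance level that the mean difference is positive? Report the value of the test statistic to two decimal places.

-0.42

H0: μ_d = 0; H1: μ_d > 0 (paired t-test on the differences, right-tailed).
t = d̄/(s_d/√n) = -0.314/(4.72/√40) = -0.42
df = n − 1 = 39
p-value = P(T ≥ -0.42) ≈ 0.662
Since p ≈ 0.662 > α = 0.025, fail to reject H0; the evidence is not statistically significant.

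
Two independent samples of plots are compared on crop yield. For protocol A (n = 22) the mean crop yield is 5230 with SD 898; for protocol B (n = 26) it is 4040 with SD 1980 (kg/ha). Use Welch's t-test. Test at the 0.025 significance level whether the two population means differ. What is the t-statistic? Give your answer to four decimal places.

2.7486

Let group 1 = protocol A, group 2 = protocol B. H0: μ_1 = μ_2; H1: μ_1 ≠ μ_2 (Welch's two-sample t-test, two-sided).
t = (x̄_1 − x̄_2)/√(s_1²/n_1 + s_2²/n_2) = (5230 − 4040)/√(898²/22 + 1980²/26) = 2.7486
Welch–Satterthwaite df ≈ 36.09
Two-sided p-value ≈ 0.0093
Since p ≈ 0.0093 < α = 0.025, reject H0; the data support H1.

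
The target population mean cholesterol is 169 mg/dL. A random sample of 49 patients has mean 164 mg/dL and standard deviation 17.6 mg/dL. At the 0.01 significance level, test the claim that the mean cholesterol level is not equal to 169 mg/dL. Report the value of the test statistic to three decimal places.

-1.989

H0: μ = 169; H1: μ ≠ 169 (one-sample t-test, two-sided).
t = (x̄ − μ₀)/(s/√n) = (164 − 169)/(17.6/√49) = -1.989
df = n − 1 = 48
Two-sided p-value ≈ 0.0525
Since p ≈ 0.0525 > α = 0.01, fail to reject H0; the evidence is not statistically significant.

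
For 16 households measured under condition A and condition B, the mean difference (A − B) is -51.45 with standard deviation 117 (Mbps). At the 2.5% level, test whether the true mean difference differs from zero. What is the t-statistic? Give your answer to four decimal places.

-1.7590

H0: μ_d = 0; H1: μ_d ≠ 0 (paired t-test on the differences, two-sided).
t = d̄/(s_d/√n) = -51.45/(117/√16) = -1.7590
df = n − 1 = 15
Two-sided p-value ≈ 0.0990
Since p ≈ 0.0990 > α = 0.025, fail to reject H0; the evidence is not statistically significant.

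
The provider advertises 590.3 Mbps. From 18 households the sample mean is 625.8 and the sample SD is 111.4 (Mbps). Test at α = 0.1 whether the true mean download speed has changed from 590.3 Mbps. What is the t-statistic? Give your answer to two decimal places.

H0: μ = 590.3; H1: μ ≠ 590.3 (one-sample t-test, two-sided).
t = (x̄ − μ₀)/(s/√n) = (625.8 − 590.3)/(111.4/√18) = 1.35
df = n − 1 = 17
Two-sided p-value ≈ 0.194
Since p ≈ 0.194 > α = 0.1, fail to reject H0; the evidence is not statistically significant.

1.35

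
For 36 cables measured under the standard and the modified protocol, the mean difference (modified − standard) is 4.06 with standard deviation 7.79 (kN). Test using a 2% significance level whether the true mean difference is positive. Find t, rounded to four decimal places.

H0: μ_d = 0; H1: μ_d > 0 (paired t-test on the differences, right-tailed).
t = d̄/(s_d/√n) = 4.06/(7.79/√36) = 3.1271
df = n − 1 = 35
p-value = P(T ≥ 3.1271) ≈ 0.002
Since p ≈ 0.002 < α = 0.02, reject H0; the data support H1.

3.1271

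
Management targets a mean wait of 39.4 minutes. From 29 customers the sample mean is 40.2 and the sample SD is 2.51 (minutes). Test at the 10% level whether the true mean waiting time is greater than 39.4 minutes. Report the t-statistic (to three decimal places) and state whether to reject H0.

H0: μ = 39.4; H1: μ > 39.4 (one-sample t-test, right-tailed).
t = (x̄ − μ₀)/(s/√n) = (40.2 − 39.4)/(2.51/√29) = 1.716
df = n − 1 = 28
p-value = P(T ≥ 1.716) ≈ 0.049
Since p ≈ 0.049 < α = 0.1, reject H0; the evidence is statistically significant.

t = 1.716; reject H0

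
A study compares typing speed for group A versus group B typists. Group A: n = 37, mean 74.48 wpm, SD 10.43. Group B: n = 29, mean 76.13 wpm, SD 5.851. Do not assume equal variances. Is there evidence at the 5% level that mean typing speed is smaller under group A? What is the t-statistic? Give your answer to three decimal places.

-0.813

Let group 1 = group A, group 2 = group B. H0: μ_1 = μ_2; H1: μ_1 < μ_2 (Welch's two-sample t-test, left-tailed).
t = (x̄_1 − x̄_2)/√(s_1²/n_1 + s_2²/n_2) = (74.48 − 76.13)/√(10.43²/37 + 5.851²/29) = -0.813
Welch–Satterthwaite df ≈ 58.57
p-value = P(T ≤ -0.813) ≈ 0.210
Since p ≈ 0.210 > α = 0.05, fail to reject H0; the evidence is not statistically significant.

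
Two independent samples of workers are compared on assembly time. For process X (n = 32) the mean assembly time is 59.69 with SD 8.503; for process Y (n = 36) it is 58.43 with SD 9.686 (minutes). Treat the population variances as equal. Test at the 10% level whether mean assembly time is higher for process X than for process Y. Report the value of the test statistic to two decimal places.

Let group 1 = process X, group 2 = process Y. H0: μ_1 = μ_2; H1: μ_1 > μ_2 (two-sample pooled-variance t-test, right-tailed).
s_p² = [(32−1)·8.503² + (36−1)·9.686²]/(32+36−2) = 83.7119
t = (59.69 − 58.43)/√[83.7119·(1/32 + 1/36)] = 0.57
df = n₁ + n₂ − 2 = 66
p-value = P(T ≥ 0.57) ≈ 0.286
Since p ≈ 0.286 > α = 0.1, fail to reject H0; the data do not provide sufficient evidence against H0.

0.57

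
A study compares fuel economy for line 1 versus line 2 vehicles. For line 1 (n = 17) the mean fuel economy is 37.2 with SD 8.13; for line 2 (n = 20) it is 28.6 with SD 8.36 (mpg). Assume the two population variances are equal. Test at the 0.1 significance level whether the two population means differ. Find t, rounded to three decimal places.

3.158

Let group 1 = line 1, group 2 = line 2. H0: μ_1 = μ_2; H1: μ_1 ≠ μ_2 (two-sample pooled-variance t-test, two-sided).
s_p² = [(17−1)·8.13² + (20−1)·8.36²]/(17+20−2) = 68.1558
t = (37.2 − 28.6)/√[68.1558·(1/17 + 1/20)] = 3.158
df = n₁ + n₂ − 2 = 35
Two-sided p-value ≈ 0.0033
Since p ≈ 0.0033 < α = 0.1, reject H0; the data support H1.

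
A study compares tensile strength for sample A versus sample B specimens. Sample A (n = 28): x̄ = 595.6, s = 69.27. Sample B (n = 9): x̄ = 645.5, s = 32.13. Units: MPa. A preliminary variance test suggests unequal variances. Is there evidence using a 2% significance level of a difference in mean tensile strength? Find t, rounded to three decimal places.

-2.950

Let group 1 = sample A, group 2 = sample B. H0: μ_1 = μ_2; H1: μ_1 ≠ μ_2 (Welch's two-sample t-test, two-sided).
t = (x̄_1 − x̄_2)/√(s_1²/n_1 + s_2²/n_2) = (595.6 − 645.5)/√(69.27²/28 + 32.13²/9) = -2.950
Welch–Satterthwaite df ≈ 29.95
Two-sided p-value ≈ 0.006
Since p ≈ 0.006 < α = 0.02, reject H0; the evidence is statistically significant.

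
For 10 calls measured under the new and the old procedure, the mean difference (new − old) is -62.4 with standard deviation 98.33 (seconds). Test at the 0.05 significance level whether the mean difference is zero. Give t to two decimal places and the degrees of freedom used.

H0: μ_d = 0; H1: μ_d ≠ 0 (paired t-test on the differences, two-sided).
t = d̄/(s_d/√n) = -62.4/(98.33/√10) = -2.01
df = n − 1 = 9
Two-sided p-value ≈ 0.0757
Since p ≈ 0.0757 > α = 0.05, fail to reject H0; the evidence is not statistically significant.

t = -2.01, df = 9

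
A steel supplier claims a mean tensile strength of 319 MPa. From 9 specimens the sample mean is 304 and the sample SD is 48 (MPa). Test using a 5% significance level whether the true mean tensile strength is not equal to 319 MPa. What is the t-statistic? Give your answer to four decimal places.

H0: μ = 319; H1: μ ≠ 319 (one-sample t-test, two-sided).
t = (x̄ − μ₀)/(s/√n) = (304 − 319)/(48/√9) = -0.9375
df = n − 1 = 8
Two-sided p-value ≈ 0.376
Since p ≈ 0.376 > α = 0.05, fail to reject H0; the data do not provide sufficient evidence against H0.

-0.9375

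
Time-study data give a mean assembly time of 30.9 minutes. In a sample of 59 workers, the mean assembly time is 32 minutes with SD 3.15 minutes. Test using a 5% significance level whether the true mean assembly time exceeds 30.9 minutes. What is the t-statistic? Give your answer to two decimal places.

2.68

H0: μ = 30.9; H1: μ > 30.9 (one-sample t-test, right-tailed).
t = (x̄ − μ₀)/(s/√n) = (32 − 30.9)/(3.15/√59) = 2.68
df = n − 1 = 58
p-value = P(T ≥ 2.68) ≈ 0.0048
Since p ≈ 0.0048 < α = 0.05, reject H0; the data support H1.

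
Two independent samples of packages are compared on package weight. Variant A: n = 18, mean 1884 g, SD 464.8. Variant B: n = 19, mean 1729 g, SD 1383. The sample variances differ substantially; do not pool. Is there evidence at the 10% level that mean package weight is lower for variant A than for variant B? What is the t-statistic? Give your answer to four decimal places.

0.4618

Let group 1 = variant A, group 2 = variant B. H0: μ_1 = μ_2; H1: μ_1 < μ_2 (Welch's two-sample t-test, left-tailed).
t = (x̄_1 − x̄_2)/√(s_1²/n_1 + s_2²/n_2) = (1884 − 1729)/√(464.8²/18 + 1383²/19) = 0.4618
Welch–Satterthwaite df ≈ 22.21
p-value = P(T ≤ 0.4618) ≈ 0.676
Since p ≈ 0.676 > α = 0.1, fail to reject H0; the evidence is not statistically significant.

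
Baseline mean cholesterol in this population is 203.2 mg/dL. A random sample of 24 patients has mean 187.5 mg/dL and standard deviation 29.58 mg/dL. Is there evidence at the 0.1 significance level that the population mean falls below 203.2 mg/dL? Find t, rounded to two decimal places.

-2.60

H0: μ = 203.2; H1: μ < 203.2 (one-sample t-test, left-tailed).
t = (x̄ − μ₀)/(s/√n) = (187.5 − 203.2)/(29.58/√24) = -2.60
df = n − 1 = 23
p-value = P(T ≤ -2.60) ≈ 0.008
Since p ≈ 0.008 < α = 0.1, reject H0; the data support H1.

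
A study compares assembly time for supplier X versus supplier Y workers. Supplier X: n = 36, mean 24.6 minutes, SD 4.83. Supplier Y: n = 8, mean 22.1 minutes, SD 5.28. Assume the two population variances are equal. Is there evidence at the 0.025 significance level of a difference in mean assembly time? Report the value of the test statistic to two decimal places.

1.30

Let group 1 = supplier X, group 2 = supplier Y. H0: μ_1 = μ_2; H1: μ_1 ≠ μ_2 (two-sample pooled-variance t-test, two-sided).
s_p² = [(36−1)·4.83² + (8−1)·5.28²]/(36+8−2) = 24.0872
t = (24.6 − 22.1)/√[24.0872·(1/36 + 1/8)] = 1.30
df = n₁ + n₂ − 2 = 42
Two-sided p-value ≈ 0.200
Since p ≈ 0.200 > α = 0.025, fail to reject H0; the evidence is not statistically significant.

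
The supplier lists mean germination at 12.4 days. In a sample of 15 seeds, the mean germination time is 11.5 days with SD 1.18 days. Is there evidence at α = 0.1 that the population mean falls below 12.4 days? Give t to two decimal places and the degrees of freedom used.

t = -2.95, df = 14

H0: μ = 12.4; H1: μ < 12.4 (one-sample t-test, left-tailed).
t = (x̄ − μ₀)/(s/√n) = (11.5 − 12.4)/(1.18/√15) = -2.95
df = n − 1 = 14
p-value = P(T ≤ -2.95) ≈ 0.0052
Since p ≈ 0.0052 < α = 0.1, reject H0; the data support H1.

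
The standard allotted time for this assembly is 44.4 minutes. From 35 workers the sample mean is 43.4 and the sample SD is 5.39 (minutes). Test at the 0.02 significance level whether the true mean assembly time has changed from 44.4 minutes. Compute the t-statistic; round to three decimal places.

-1.098

H0: μ = 44.4; H1: μ ≠ 44.4 (one-sample t-test, two-sided).
t = (x̄ − μ₀)/(s/√n) = (43.4 − 44.4)/(5.39/√35) = -1.098
df = n − 1 = 34
Two-sided p-value ≈ 0.280
Since p ≈ 0.280 > α = 0.02, fail to reject H0; the evidence is not statistically significant.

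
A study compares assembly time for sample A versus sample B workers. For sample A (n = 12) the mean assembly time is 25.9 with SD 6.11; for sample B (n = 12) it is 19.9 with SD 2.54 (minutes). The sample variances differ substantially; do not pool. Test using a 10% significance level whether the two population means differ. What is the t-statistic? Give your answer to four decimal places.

3.1411

Let group 1 = sample A, group 2 = sample B. H0: μ_1 = μ_2; H1: μ_1 ≠ μ_2 (Welch's two-sample t-test, two-sided).
t = (x̄_1 − x̄_2)/√(s_1²/n_1 + s_2²/n_2) = (25.9 − 19.9)/√(6.11²/12 + 2.54²/12) = 3.1411
Welch–Satterthwaite df ≈ 14.69
Two-sided p-value ≈ 0.007
Since p ≈ 0.007 < α = 0.1, reject H0; the data support H1.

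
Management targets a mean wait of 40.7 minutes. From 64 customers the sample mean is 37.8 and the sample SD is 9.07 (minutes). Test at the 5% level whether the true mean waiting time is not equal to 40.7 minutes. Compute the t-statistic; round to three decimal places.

-2.558

H0: μ = 40.7; H1: μ ≠ 40.7 (one-sample t-test, two-sided).
t = (x̄ − μ₀)/(s/√n) = (37.8 − 40.7)/(9.07/√64) = -2.558
df = n − 1 = 63
Two-sided p-value ≈ 0.013
Since p ≈ 0.013 < α = 0.05, reject H0; the data support H1.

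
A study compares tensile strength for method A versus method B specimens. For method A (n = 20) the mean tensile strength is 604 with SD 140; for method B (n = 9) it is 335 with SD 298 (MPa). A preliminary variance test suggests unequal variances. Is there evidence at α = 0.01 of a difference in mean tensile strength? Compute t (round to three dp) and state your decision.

t = 2.583; fail to reject H0

Let group 1 = method A, group 2 = method B. H0: μ_1 = μ_2; H1: μ_1 ≠ μ_2 (Welch's two-sample t-test, two-sided).
t = (x̄_1 − x̄_2)/√(s_1²/n_1 + s_2²/n_2) = (604 − 335)/√(140²/20 + 298²/9) = 2.583
Welch–Satterthwaite df ≈ 9.63
Two-sided p-value ≈ 0.028
Since p ≈ 0.028 > α = 0.01, fail to reject H0; the evidence is not statistically significant.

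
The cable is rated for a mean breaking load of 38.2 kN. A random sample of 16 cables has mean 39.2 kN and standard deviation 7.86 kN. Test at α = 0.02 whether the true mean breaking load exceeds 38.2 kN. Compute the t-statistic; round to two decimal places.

0.51

H0: μ = 38.2; H1: μ > 38.2 (one-sample t-test, right-tailed).
t = (x̄ − μ₀)/(s/√n) = (39.2 − 38.2)/(7.86/√16) = 0.51
df = n − 1 = 15
p-value = P(T ≥ 0.51) ≈ 0.309
Since p ≈ 0.309 > α = 0.02, fail to reject H0; the data do not provide sufficient evidence against H0.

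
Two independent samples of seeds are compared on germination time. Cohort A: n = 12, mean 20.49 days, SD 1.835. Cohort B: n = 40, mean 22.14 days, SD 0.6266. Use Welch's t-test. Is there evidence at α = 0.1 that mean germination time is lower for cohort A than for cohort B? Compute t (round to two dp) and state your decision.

Let group 1 = cohort A, group 2 = cohort B. H0: μ_1 = μ_2; H1: μ_1 < μ_2 (Welch's two-sample t-test, left-tailed).
t = (x̄_1 − x̄_2)/√(s_1²/n_1 + s_2²/n_2) = (20.49 − 22.14)/√(1.835²/12 + 0.6266²/40) = -3.06
Welch–Satterthwaite df ≈ 11.78
p-value = P(T ≤ -3.06) ≈ 0.0050
Since p ≈ 0.0050 < α = 0.1, reject H0; the data support H1.

t = -3.06; reject H0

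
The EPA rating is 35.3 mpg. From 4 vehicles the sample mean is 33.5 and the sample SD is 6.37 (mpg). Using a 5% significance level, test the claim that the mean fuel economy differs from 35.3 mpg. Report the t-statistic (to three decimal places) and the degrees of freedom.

t = -0.565, df = 3

H0: μ = 35.3; H1: μ ≠ 35.3 (one-sample t-test, two-sided).
t = (x̄ − μ₀)/(s/√n) = (33.5 − 35.3)/(6.37/√4) = -0.565
df = n − 1 = 3
Two-sided p-value ≈ 0.611
Since p ≈ 0.611 > α = 0.05, fail to reject H0; the data do not provide sufficient evidence against H0.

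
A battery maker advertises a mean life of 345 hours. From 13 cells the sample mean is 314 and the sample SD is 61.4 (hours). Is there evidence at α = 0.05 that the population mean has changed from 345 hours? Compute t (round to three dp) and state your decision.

t = -1.820; fail to reject H0

H0: μ = 345; H1: μ ≠ 345 (one-sample t-test, two-sided).
t = (x̄ − μ₀)/(s/√n) = (314 − 345)/(61.4/√13) = -1.820
df = n − 1 = 12
Two-sided p-value ≈ 0.0937
Since p ≈ 0.0937 > α = 0.05, fail to reject H0; the data do not provide sufficient evidence against H0.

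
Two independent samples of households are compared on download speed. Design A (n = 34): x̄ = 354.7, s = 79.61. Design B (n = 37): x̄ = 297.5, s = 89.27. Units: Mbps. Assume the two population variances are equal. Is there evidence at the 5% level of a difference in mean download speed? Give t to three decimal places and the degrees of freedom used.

Let group 1 = design A, group 2 = design B. H0: μ_1 = μ_2; H1: μ_1 ≠ μ_2 (two-sample pooled-variance t-test, two-sided).
s_p² = [(34−1)·79.61² + (37−1)·89.27²]/(34+37−2) = 7188.91
t = (354.7 − 297.5)/√[7188.91·(1/34 + 1/37)] = 2.840
df = n₁ + n₂ − 2 = 69
Two-sided p-value ≈ 0.006
Since p ≈ 0.006 < α = 0.05, reject H0; the data support H1.

t = 2.840, df = 69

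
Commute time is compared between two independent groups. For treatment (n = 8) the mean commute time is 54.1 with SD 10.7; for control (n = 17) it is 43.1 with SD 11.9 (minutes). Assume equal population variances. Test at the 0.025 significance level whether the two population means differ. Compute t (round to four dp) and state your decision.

Let group 1 = treatment, group 2 = control. H0: μ_1 = μ_2; H1: μ_1 ≠ μ_2 (two-sample pooled-variance t-test, two-sided).
s_p² = [(8−1)·10.7² + (17−1)·11.9²]/(8+17−2) = 133.356
t = (54.1 − 43.1)/√[133.356·(1/8 + 1/17)] = 2.2217
df = n₁ + n₂ − 2 = 23
Two-sided p-value ≈ 0.0364
Since p ≈ 0.0364 > α = 0.025, fail to reject H0; the data do not provide sufficient evidence against H0.

t = 2.2217; fail to reject H0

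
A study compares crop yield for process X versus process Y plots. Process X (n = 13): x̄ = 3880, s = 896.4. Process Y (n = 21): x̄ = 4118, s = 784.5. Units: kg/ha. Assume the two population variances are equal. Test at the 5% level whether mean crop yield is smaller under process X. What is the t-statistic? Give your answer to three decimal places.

Let group 1 = process X, group 2 = process Y. H0: μ_1 = μ_2; H1: μ_1 < μ_2 (two-sample pooled-variance t-test, left-tailed).
s_p² = [(13−1)·896.4² + (21−1)·784.5²]/(13+21−2) = 685975
t = (3880 − 4118)/√[685975·(1/13 + 1/21)] = -0.814
df = n₁ + n₂ − 2 = 32
p-value = P(T ≤ -0.814) ≈ 0.2108
Since p ≈ 0.2108 > α = 0.05, fail to reject H0; the evidence is not statistically significant.

-0.814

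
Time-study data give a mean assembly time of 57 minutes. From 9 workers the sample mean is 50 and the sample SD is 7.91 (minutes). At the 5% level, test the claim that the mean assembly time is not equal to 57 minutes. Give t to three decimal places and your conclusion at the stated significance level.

t = -2.655; reject H0

H0: μ = 57; H1: μ ≠ 57 (one-sample t-test, two-sided).
t = (x̄ − μ₀)/(s/√n) = (50 − 57)/(7.91/√9) = -2.655
df = n − 1 = 8
Two-sided p-value ≈ 0.029
Since p ≈ 0.029 < α = 0.05, reject H0; the data support H1.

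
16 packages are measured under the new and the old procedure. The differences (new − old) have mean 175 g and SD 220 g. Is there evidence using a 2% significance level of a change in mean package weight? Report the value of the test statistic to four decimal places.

H0: μ_d = 0; H1: μ_d ≠ 0 (paired t-test on the differences, two-sided).
t = d̄/(s_d/√n) = 175/(220/√16) = 3.1818
df = n − 1 = 15
Two-sided p-value ≈ 0.006
Since p ≈ 0.006 < α = 0.02, reject H0; the data support H1.

3.1818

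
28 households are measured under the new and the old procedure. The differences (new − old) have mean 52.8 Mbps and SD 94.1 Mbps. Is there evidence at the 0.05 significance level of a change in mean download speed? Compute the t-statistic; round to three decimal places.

2.969

H0: μ_d = 0; H1: μ_d ≠ 0 (paired t-test on the differences, two-sided).
t = d̄/(s_d/√n) = 52.8/(94.1/√28) = 2.969
df = n − 1 = 27
Two-sided p-value ≈ 0.0062
Since p ≈ 0.0062 < α = 0.05, reject H0; the data support H1.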